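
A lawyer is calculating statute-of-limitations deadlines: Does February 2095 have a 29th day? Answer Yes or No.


Year: 2095
Divisible by 4? 2095 / 4 = 523.75 -> No
Not divisible by 4, so NOT a leap year

No


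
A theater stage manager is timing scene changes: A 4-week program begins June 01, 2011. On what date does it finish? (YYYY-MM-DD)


Start: 2011-06-01
Weeks to add: 4
Convert to days: 4 x 7 = 28 days
Add 28 days to 2011-06-01
Result: 2011-06-29

2011-06-29


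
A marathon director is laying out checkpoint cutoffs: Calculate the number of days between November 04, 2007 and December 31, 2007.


Start: November 04, 2007
End: December 31, 2007
Days left in November: 26
December: 31
Sum of remaining months: 31
Total: 26 + 31 = 57

57


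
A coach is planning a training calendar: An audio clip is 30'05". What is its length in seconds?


Minutes: 30
Seconds: 5
Convert minutes to seconds: 30 x 60 = 1800
Add remaining seconds: 1800 + 5 = 1805

1805


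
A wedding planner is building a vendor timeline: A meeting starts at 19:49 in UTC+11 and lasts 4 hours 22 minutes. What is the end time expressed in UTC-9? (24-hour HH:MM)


Start: 19:49 in UTC+11
Step 1 - add duration:
  minutes: 49 + 22 = 71 (carry 1h)
  hours: 19 + 4 + 1 = 24
  end in UTC+11: 00:11
Step 2 - convert UTC+11 -> UTC-9:
  offset difference: -9 - (11) = -20 hours
  0 + (-20) = -20 -> mod 24 = 4
Result: 04:11 in UTC-9

04:11


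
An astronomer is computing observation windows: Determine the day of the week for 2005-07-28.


Date: 2005-07-28
January 1, 2005 is a Saturday
Day of year: 209
Offset from Jan 1: 208 days
208 mod 7 = 5
Result: Thursday

Thursday


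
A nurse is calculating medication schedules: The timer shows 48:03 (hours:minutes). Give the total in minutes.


Hours: 48
Minutes: 3
Convert hours to minutes: 48 x 60 = 2880
Add remaining minutes: 2880 + 3 = 2883

2883


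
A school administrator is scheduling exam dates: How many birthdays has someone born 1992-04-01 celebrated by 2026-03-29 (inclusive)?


Birth: 1992-04-01
Reference: 2026-03-29
Year difference: 2026 - 1992 = 34
Has birthday (04-01) occurred by 03-29? No
Birthday not yet reached this year -> subtract 1
Age in full years: 33

33


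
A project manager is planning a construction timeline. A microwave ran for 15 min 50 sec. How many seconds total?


Minutes: 15
Extra seconds: 50
Seconds per minute: 60
Minutes to seconds: 15 x 60 = 900
Total: 900 + 50 = 950

950


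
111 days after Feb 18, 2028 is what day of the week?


Start: 2028-02-18 (Friday)
Step 1 - find target date: add 111 days
  2028-02-18 + 111 days = 2028-06-08
Step 2 - day of week:
  111 mod 7 = 6
  Friday + 6 days -> Thursday
Result: Thursday (2028-06-08)

Thursday


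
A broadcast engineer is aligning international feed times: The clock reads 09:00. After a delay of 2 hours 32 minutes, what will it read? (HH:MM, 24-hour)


Start time: 09:00
Adding: 2 hours 32 minutes
Minutes: 0 + 32 = 32
Hours: 9 + 2 + 0 = 11
Result: 11:32

11:32


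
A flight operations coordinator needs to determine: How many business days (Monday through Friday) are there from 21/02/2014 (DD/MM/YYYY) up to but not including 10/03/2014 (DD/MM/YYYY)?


Start: 2014-02-21 (Friday)
End (exclusive): 2014-03-10 (Monday)
Total calendar days: 17
Full weeks: 17 // 7 = 2 -> 10 weekdays
Remaining 3 days starting on Friday:
  Fri(w), Sat(-), Sun(-) -> 1 weekdays
Total business days: 10 + 1 = 11

11


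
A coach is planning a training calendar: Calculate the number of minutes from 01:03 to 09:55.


Start time: 01:03 = 63 minutes from midnight
End time: 09:55 = 595 minutes from midnight
Difference: 595 - 63 = 532 minutes
That is 8 hours and 52 minutes

532


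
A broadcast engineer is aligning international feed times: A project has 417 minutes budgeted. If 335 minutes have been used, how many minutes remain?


Total budget: 417 minutes
Time used: 335 minutes
Remaining: 417 - 335 = 82 minutes
Percent used: 80.3%
Percent remaining: 19.7%

82


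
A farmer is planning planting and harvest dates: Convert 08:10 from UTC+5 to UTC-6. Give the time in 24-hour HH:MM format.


Local time: 08:10 at UTC+5 (offset 5h)
Target zone: UTC-6 (offset -6h)
Difference: -6 - (5) = -11 hours
Calculation: 8 + (-11) = -3
Wraparound: (-3) mod 24 = 21
Result: 21:10

21:10


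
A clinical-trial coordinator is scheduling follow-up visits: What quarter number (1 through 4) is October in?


Month: October (month 10)
Q1: January-March (months 1-3)
Q2: April-June (months 4-6)
Q3: July-September (months 7-9)
Q4: October-December (months 10-12)
Month 10 falls in Q4

4


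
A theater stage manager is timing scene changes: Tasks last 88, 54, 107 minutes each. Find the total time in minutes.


Durations: 88, 54, 107
Running sum: 88
+ 54 = 142
+ 107 = 249
Total duration: 249 minutes
That is 4 hours and 9 minutes

249


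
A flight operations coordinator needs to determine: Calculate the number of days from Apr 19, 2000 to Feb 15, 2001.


Start date: 2000-04-19
End date: 2001-02-15
Apr 2000: +12 days
May 2000: +31 days
Jun 2000: +30 days
... (8 more months)
Total: 302 days

302


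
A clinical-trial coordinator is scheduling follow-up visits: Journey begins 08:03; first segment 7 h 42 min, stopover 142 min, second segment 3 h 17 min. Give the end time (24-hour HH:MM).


Depart: 08:03
Leg 1: +462 min -> 15:45
Layover: +142 min -> 18:07
Leg 2: +197 min -> 21:24
Total travel: 801 minutes = 13h 21m
Arrival: 21:24

21:24


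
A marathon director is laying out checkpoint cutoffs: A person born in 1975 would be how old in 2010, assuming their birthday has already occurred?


Birth year: 1975
Current year: 2010
Age = current year - birth year
Age = 2010 - 1975 = 35

35


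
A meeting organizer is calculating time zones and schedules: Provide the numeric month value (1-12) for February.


Calendar month order:
1. January
2. February <--
3. March
February is month number 2

2


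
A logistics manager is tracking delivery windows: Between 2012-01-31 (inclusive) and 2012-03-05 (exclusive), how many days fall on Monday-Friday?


Start: 2012-01-31 (Tuesday)
End (exclusive): 2012-03-05 (Monday)
Total calendar days: 34
Full weeks: 34 // 7 = 4 -> 20 weekdays
Remaining 6 days starting on Tuesday:
  Tue(w), Wed(w), Thu(w), Fri(w), Sat(-), Sun(-) -> 4 weekdays
Total business days: 20 + 4 = 24

24


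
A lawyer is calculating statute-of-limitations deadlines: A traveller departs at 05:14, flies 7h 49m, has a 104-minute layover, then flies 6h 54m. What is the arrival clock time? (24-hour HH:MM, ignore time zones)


Depart: 05:14
Leg 1: +469 min -> 13:03
Layover: +104 min -> 14:47
Leg 2: +414 min -> 21:41
Total travel: 987 minutes = 16h 27m
Arrival: 21:41

21:41


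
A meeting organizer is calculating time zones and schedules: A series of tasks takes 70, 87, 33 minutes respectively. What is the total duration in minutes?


Durations: 70, 87, 33
Running sum: 70
+ 87 = 157
+ 33 = 190
Total duration: 190 minutes
That is 3 hours and 10 minutes

190


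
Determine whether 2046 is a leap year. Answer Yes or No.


Year: 2046
Divisible by 4? 2046 / 4 = 511.5 -> No
Not divisible by 4, so NOT a leap year

No


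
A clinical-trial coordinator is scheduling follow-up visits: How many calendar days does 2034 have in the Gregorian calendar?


Year: 2034
Check leap year rules:
Divisible by 4? No
2034 is not a leap year
Days: 365

365


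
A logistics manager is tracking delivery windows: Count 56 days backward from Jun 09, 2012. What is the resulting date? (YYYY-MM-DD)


Start: 2012-06-09
Subtracting 56 days
Days already passed in June: 9
After going back through June: 47 more days to subtract
May 2012: 31 days, 16 remaining
April 2012 has 30 days, need 16
Result: 2012-04-14

2012-04-14


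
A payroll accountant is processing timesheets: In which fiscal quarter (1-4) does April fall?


Month: April (month 4)
Q1: January-March (months 1-3)
Q2: April-June (months 4-6)
Q3: July-September (months 7-9)
Q4: October-December (months 10-12)
Month 4 falls in Q2

2


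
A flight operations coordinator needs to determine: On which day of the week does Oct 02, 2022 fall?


Date: 2022-10-02
January 1, 2022 is a Saturday
Day of year: 275
Offset from Jan 1: 274 days
274 mod 7 = 1
Result: Sunday

Sunday


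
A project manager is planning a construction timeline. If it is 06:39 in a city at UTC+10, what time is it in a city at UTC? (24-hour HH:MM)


Local time: 06:39 at UTC+10 (offset 10h)
Target zone: UTC (offset 0h)
Difference: 0 - (10) = -10 hours
Calculation: 6 + (-10) = -4
Wraparound: (-4) mod 24 = 20
Result: 20:39

20:39


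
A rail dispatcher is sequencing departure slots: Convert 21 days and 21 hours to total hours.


Days: 21
Extra hours: 21
Hours per day: 24
Days to hours: 21 x 24 = 504
Total: 504 + 21 = 525

525


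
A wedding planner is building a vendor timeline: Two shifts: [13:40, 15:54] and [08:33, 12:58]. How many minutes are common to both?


Interval A: [820, 954] minutes from midnight
Interval B: [513, 778] minutes from midnight
Overlap start = max(820, 513) = 820
Overlap end = min(954, 778) = 778
End <= start, so the intervals do not overlap: 0 minutes

0


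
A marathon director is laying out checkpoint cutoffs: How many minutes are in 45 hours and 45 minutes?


Hours: 45
Extra minutes: 45
Minutes per hour: 60
Hours to minutes: 45 x 60 = 2700
Total: 2700 + 45 = 2745

2745


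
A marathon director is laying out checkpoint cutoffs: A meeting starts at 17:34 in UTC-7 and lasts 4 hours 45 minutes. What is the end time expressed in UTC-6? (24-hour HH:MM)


Start: 17:34 in UTC-7
Step 1 - add duration:
  minutes: 34 + 45 = 79 (carry 1h)
  hours: 17 + 4 + 1 = 22
  end in UTC-7: 22:19
Step 2 - convert UTC-7 -> UTC-6:
  offset difference: -6 - (-7) = 1 hours
  22 + (1) = 23 -> mod 24 = 23
Result: 23:19 in UTC-6

23:19


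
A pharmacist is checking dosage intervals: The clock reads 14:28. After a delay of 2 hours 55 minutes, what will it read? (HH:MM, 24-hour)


Start time: 14:28
Adding: 2 hours 55 minutes
Minutes: 28 + 55 = 83
Minute overflow: 83 >= 60, so carry 1 hour, minutes = 23
Hours: 14 + 2 + 1 = 17
Result: 17:23

17:23


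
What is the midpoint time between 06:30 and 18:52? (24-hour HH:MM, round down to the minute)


Start time: 06:30 = 390 minutes from midnight
End time: 18:52 = 1132 minutes from midnight
Sum: 390 + 1132 = 1522
Midpoint: 1522 / 2 = 761 minutes
Convert: 761 / 60 = 12 hours, 41 minutes
Result: 12:41

12:41


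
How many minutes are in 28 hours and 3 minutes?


Hours: 28
Minutes: 3
Convert hours to minutes: 28 x 60 = 1680
Add remaining minutes: 1680 + 3 = 1683

1683


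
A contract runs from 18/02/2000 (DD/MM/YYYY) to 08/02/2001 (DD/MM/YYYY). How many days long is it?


Start date: 2000-02-18
End date: 2001-02-08
Feb 2000: +12 days
Mar 2000: +31 days
Apr 2000: +30 days
... (10 more months)
Total: 356 days

356


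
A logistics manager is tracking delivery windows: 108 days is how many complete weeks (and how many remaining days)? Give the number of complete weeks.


Total days: 108
Days per week: 7
Division: 108 / 7 = 15 remainder 3
Complete weeks: 15
Remaining days: 3

15


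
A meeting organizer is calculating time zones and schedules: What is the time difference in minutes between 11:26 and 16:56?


Start time: 11:26 = 686 minutes from midnight
End time: 16:56 = 1016 minutes from midnight
Difference: 1016 - 686 = 330 minutes
That is 5 hours and 30 minutes

330


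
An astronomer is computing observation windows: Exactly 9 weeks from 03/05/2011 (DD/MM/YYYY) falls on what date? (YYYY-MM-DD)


Start: 2011-05-03
Weeks to add: 9
Convert to days: 9 x 7 = 63 days
Add 63 days to 2011-05-03
Result: 2011-07-05

2011-07-05


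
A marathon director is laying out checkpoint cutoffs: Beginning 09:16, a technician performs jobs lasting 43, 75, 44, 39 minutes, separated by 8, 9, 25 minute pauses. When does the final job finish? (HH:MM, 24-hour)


Start: 09:16 = 556 min from midnight
  after task 1 (43 min): 09:59
  after break (8 min): 10:07
  after task 2 (75 min): 11:22
  after break (9 min): 11:31
  after task 3 (44 min): 12:15
  after break (25 min): 12:40
  after task 4 (39 min): 13:19
Total elapsed: 243 minutes
End time: 13:19

13:19


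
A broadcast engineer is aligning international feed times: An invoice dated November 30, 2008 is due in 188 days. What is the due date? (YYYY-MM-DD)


Start: 2008-11-30
Adding 188 days
Days remaining in November: 0
After November: 188 days still to add
December 2008: 31 days, 157 remaining
January 2009: 31 days, 126 remaining
February 2009: 28 days, 98 remaining
March 2009: 31 days, 67 remaining
Result: 2009-06-06

2009-06-06


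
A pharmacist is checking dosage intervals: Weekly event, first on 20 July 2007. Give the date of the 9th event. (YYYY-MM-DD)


First occurrence: 2007-07-20 (occurrence 1)
Each occurrence is 7 days after the previous.
Occurrence 9 is 8 weeks after the first.
8 weeks = 56 days
2007-07-20 + 56 days = 2007-09-14

2007-09-14


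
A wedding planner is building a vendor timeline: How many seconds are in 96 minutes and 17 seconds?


Minutes: 96
Extra seconds: 17
Seconds per minute: 60
Minutes to seconds: 96 x 60 = 5760
Total: 5760 + 17 = 5777

5777


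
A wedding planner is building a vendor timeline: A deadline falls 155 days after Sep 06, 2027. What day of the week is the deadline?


Start: 2027-09-06 (Monday)
Step 1 - find target date: add 155 days
  2027-09-06 + 155 days = 2028-02-08
Step 2 - day of week:
  155 mod 7 = 1
  Monday + 1 days -> Tuesday
Result: Tuesday (2028-02-08)

Tuesday


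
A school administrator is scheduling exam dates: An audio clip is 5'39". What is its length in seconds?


Minutes: 5
Seconds: 39
Convert minutes to seconds: 5 x 60 = 300
Add remaining seconds: 300 + 39 = 339

339


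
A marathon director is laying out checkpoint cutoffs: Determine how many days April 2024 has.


Month: April
Year: 2024
April is a 30-day month
Total: 30 days

30


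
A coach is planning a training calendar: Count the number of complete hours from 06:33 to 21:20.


Start: 06:33
End: 21:20
Hour difference: 21 - 6 = 15 hours
Minute difference: 20 - 33 = -13 minutes
Total minutes: 887
Complete hours: 887 / 60 = 14 (remainder 47)

14


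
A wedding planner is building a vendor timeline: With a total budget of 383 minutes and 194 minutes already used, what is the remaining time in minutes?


Total budget: 383 minutes
Time used: 194 minutes
Remaining: 383 - 194 = 189 minutes
Percent used: 50.7%
Percent remaining: 49.3%

189


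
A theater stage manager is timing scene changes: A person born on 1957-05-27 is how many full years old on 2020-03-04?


Birth: 1957-05-27
Reference: 2020-03-04
Year difference: 2020 - 1957 = 63
Has birthday (05-27) occurred by 03-04? No
Birthday not yet reached this year -> subtract 1
Age in full years: 62

62


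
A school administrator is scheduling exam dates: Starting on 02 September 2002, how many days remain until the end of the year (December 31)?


Start: September 02, 2002
End: December 31, 2002
Days left in September: 28
October: 31
November: 30
December: 31
Sum of remaining months: 92
Total: 28 + 92 = 120

120


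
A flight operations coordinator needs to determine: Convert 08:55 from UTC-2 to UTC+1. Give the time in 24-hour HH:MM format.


Local time: 08:55 at UTC-2 (offset -2h)
Target zone: UTC+1 (offset 1h)
Difference: 1 - (-2) = 3 hours
Calculation: 8 + (3) = 11
Result: 11:55

11:55


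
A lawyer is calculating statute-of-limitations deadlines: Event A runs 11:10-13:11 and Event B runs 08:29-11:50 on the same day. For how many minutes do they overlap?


Interval A: [670, 791] minutes from midnight
Interval B: [509, 710] minutes from midnight
Overlap start = max(670, 509) = 670
Overlap end = min(791, 710) = 710
Overlap = 710 - 670 = 40 minutes

40


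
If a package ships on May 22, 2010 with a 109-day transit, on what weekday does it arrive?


Start: 2010-05-22 (Saturday)
Step 1 - find target date: add 109 days
  2010-05-22 + 109 days = 2010-09-08
Step 2 - day of week:
  109 mod 7 = 4
  Saturday + 4 days -> Wednesday
Result: Wednesday (2010-09-08)

Wednesday


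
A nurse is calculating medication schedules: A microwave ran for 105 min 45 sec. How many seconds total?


Minutes: 105
Extra seconds: 45
Seconds per minute: 60
Minutes to seconds: 105 x 60 = 6300
Total: 6300 + 45 = 6345

6345


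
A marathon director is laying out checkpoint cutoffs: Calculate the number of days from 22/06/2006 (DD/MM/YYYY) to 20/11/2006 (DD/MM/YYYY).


Start date: 2006-06-22
End date: 2006-11-20
Jun 2006: +9 days
Jul 2006: +31 days
Aug 2006: +31 days
... (3 more months)
Total: 151 days

151


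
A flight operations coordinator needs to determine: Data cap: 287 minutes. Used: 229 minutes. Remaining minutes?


Total budget: 287 minutes
Time used: 229 minutes
Remaining: 287 - 229 = 58 minutes
Percent used: 79.8%
Percent remaining: 20.2%

58


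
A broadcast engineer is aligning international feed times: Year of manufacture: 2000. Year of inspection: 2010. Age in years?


Birth year: 2000
Current year: 2010
Age = current year - birth year
Age = 2010 - 2000 = 10

10


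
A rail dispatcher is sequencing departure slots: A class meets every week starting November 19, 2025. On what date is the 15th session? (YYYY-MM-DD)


First occurrence: 2025-11-19 (occurrence 1)
Each occurrence is 7 days after the previous.
Occurrence 15 is 14 weeks after the first.
14 weeks = 98 days
2025-11-19 + 98 days = 2026-02-25

2026-02-25


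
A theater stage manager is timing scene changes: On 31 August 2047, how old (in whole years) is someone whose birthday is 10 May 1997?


Birth: 1997-05-10
Reference: 2047-08-31
Year difference: 2047 - 1997 = 50
Has birthday (05-10) occurred by 08-31? Yes
Age in full years: 50

50


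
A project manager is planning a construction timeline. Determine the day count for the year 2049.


Year: 2049
Check leap year rules:
Divisible by 4? No
2049 is not a leap year
Days: 365

365


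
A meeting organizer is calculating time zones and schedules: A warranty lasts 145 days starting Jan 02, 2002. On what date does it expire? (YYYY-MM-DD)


Start: 2002-01-02
Adding 145 days
Days remaining in January: 29
After January: 116 days still to add
February 2002: 28 days, 88 remaining
March 2002: 31 days, 57 remaining
April 2002: 30 days, 27 remaining
May 2002 has 31 days, need 27
Result: 2002-05-27

2002-05-27


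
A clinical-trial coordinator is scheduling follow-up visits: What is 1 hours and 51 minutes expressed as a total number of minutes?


Hours: 1
Minutes: 51
Convert hours to minutes: 1 x 60 = 60
Add remaining minutes: 60 + 51 = 111

111


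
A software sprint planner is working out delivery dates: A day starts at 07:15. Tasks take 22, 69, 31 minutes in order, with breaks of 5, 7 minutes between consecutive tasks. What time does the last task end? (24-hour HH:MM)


Start: 07:15 = 435 min from midnight
  after task 1 (22 min): 07:37
  after break (5 min): 07:42
  after task 2 (69 min): 08:51
  after break (7 min): 08:58
  after task 3 (31 min): 09:29
Total elapsed: 134 minutes
End time: 09:29

09:29


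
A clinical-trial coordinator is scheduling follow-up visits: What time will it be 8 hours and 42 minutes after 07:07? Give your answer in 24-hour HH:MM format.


Start time: 07:07
Adding: 8 hours 42 minutes
Minutes: 7 + 42 = 49
Hours: 7 + 8 + 0 = 15
Result: 15:49

15:49


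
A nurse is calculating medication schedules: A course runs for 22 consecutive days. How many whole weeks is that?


Total days: 22
Days per week: 7
Division: 22 / 7 = 3 remainder 1
Complete weeks: 3
Remaining days: 1

3


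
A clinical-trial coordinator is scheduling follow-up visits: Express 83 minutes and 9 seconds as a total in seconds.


Minutes: 83
Seconds: 9
Convert minutes to seconds: 83 x 60 = 4980
Add remaining seconds: 4980 + 9 = 4989

4989


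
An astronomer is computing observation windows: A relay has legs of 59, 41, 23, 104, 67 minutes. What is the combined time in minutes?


Durations: 59, 41, 23, 104, 67
Running sum: 59
+ 41 = 100
+ 23 = 123
+ 104 = 227
+ 67 = 294
Total duration: 294 minutes
That is 4 hours and 54 minutes

294


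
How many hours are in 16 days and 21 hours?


Days: 16
Extra hours: 21
Hours per day: 24
Days to hours: 16 x 24 = 384
Total: 384 + 21 = 405

405


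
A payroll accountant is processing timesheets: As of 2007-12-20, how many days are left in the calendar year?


Start: December 20, 2007
End: December 31, 2007
Days left in December: 11
Total: 11 days

11


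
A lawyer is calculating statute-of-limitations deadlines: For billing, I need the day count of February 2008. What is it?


Month: February
Year: 2008
2008 is a leap year
February has 29 days
Total: 29 days

29


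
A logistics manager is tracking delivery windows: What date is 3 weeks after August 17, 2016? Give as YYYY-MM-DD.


Start: 2016-08-17
Weeks to add: 3
Convert to days: 3 x 7 = 21 days
Add 21 days to 2016-08-17
Result: 2016-09-07

2016-09-07


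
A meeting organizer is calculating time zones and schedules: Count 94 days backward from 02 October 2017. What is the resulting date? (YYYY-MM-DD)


Start: 2017-10-02
Subtracting 94 days
Days already passed in October: 2
After going back through October: 92 more days to subtract
September 2017: 30 days, 62 remaining
August 2017: 31 days, 31 remaining
July 2017 has 31 days, need 31
Result: 2017-06-30

2017-06-30


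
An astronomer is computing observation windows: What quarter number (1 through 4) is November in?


Month: November (month 11)
Q1: January-March (months 1-3)
Q2: April-June (months 4-6)
Q3: July-September (months 7-9)
Q4: October-December (months 10-12)
Month 11 falls in Q4

4


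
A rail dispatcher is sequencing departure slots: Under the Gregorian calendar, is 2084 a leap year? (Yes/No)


Year: 2084
Divisible by 4? 2084 / 4 = 521.0 -> Yes
Divisible by 100? 2084 / 100 = 20.84 -> No
Divisible by 4 but not 100, so it IS a leap year

Yes


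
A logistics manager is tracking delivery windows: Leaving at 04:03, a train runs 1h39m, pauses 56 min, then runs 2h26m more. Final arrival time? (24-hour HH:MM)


Depart: 04:03
Leg 1: +99 min -> 05:42
Layover: +56 min -> 06:38
Leg 2: +146 min -> 09:04
Total travel: 301 minutes = 5h 1m
Arrival: 09:04

09:04


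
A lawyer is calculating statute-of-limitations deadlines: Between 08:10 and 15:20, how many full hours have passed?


Start: 08:10
End: 15:20
Hour difference: 15 - 8 = 7 hours
Minute difference: 20 - 10 = 10 minutes
Total minutes: 430
Complete hours: 430 / 60 = 7 (remainder 10)

7


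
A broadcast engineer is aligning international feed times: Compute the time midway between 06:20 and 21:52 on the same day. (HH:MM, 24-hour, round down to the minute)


Start time: 06:20 = 380 minutes from midnight
End time: 21:52 = 1312 minutes from midnight
Sum: 380 + 1312 = 1692
Midpoint: 1692 / 2 = 846 minutes
Convert: 846 / 60 = 14 hours, 6 minutes
Result: 14:06

14:06


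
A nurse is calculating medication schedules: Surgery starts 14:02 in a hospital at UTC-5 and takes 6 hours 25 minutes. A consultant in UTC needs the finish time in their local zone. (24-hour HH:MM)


Start: 14:02 in UTC-5
Step 1 - add duration:
  minutes: 2 + 25 = 27
  hours: 14 + 6 + 0 = 20
  end in UTC-5: 20:27
Step 2 - convert UTC-5 -> UTC:
  offset difference: 0 - (-5) = 5 hours
  20 + (5) = 25 -> mod 24 = 1
Result: 01:27 in UTC

01:27


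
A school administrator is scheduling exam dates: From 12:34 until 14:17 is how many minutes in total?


Start time: 12:34 = 754 minutes from midnight
End time: 14:17 = 857 minutes from midnight
Difference: 857 - 754 = 103 minutes
That is 1 hours and 43 minutes

103


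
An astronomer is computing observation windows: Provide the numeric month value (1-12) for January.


Calendar month order:
1. January <--
2. February
January is month number 1

1


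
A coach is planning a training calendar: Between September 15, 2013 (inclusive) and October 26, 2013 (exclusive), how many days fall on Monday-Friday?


Start: 2013-09-15 (Sunday)
End (exclusive): 2013-10-26 (Saturday)
Total calendar days: 41
Full weeks: 41 // 7 = 5 -> 25 weekdays
Remaining 6 days starting on Sunday:
  Sun(-), Mon(w), Tue(w), Wed(w), Thu(w), Fri(w) -> 5 weekdays
Total business days: 25 + 5 = 30

30


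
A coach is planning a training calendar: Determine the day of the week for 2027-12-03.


Date: 2027-12-03
January 1, 2027 is a Friday
Day of year: 337
Offset from Jan 1: 336 days
336 mod 7 = 0
Result: Friday

Friday


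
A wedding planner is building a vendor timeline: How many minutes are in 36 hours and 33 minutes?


Hours: 36
Extra minutes: 33
Minutes per hour: 60
Hours to minutes: 36 x 60 = 2160
Total: 2160 + 33 = 2193

2193


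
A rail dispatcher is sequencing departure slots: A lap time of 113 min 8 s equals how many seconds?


Minutes: 113
Seconds: 8
Convert minutes to seconds: 113 x 60 = 6780
Add remaining seconds: 6780 + 8 = 6788

6788


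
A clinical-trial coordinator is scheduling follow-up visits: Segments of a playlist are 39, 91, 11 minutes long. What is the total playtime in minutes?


Durations: 39, 91, 11
Running sum: 39
+ 91 = 130
+ 11 = 141
Total duration: 141 minutes
That is 2 hours and 21 minutes

141


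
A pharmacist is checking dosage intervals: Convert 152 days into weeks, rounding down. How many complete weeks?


Total days: 152
Days per week: 7
Division: 152 / 7 = 21 remainder 5
Complete weeks: 21
Remaining days: 5

21


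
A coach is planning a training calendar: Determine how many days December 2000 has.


Month: December
Year: 2000
December is a 31-day month
Total: 31 days

31


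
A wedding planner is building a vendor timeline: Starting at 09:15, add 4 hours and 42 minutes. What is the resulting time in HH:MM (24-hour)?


Start time: 09:15
Adding: 4 hours 42 minutes
Minutes: 15 + 42 = 57
Hours: 9 + 4 + 0 = 13
Result: 13:57

13:57


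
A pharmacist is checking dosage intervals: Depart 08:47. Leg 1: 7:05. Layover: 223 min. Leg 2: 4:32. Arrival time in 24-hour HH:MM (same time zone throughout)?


Depart: 08:47
Leg 1: +425 min -> 15:52
Layover: +223 min -> 19:35
Leg 2: +272 min -> 00:07
Total travel: 920 minutes = 15h 20m
Arrival: 00:07

00:07


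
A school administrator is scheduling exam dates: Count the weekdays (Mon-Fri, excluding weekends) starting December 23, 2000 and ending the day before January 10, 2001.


Start: 2000-12-23 (Saturday)
End (exclusive): 2001-01-10 (Wednesday)
Total calendar days: 18
Full weeks: 18 // 7 = 2 -> 10 weekdays
Remaining 4 days starting on Saturday:
  Sat(-), Sun(-), Mon(w), Tue(w) -> 2 weekdays
Total business days: 10 + 2 = 12

12


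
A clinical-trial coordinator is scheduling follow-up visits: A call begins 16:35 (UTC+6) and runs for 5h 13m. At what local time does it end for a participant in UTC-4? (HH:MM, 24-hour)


Start: 16:35 in UTC+6
Step 1 - add duration:
  minutes: 35 + 13 = 48
  hours: 16 + 5 + 0 = 21
  end in UTC+6: 21:48
Step 2 - convert UTC+6 -> UTC-4:
  offset difference: -4 - (6) = -10 hours
  21 + (-10) = 11 -> mod 24 = 11
Result: 11:48 in UTC-4

11:48


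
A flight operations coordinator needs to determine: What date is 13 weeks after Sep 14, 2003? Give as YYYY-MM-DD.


Start: 2003-09-14
Weeks to add: 13
Convert to days: 13 x 7 = 91 days
Add 91 days to 2003-09-14
Result: 2003-12-14

2003-12-14


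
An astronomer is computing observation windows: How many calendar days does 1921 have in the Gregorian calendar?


Year: 1921
Check leap year rules:
Divisible by 4? No
1921 is not a leap year
Days: 365

365


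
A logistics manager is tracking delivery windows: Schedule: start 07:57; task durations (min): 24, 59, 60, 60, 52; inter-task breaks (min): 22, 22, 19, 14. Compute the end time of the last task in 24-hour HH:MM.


Start: 07:57 = 477 min from midnight
  after task 1 (24 min): 08:21
  after break (22 min): 08:43
  after task 2 (59 min): 09:42
  after break (22 min): 10:04
  after task 3 (60 min): 11:04
  after break (19 min): 11:23
  after task 4 (60 min): 12:23
  after break (14 min): 12:37
  after task 5 (52 min): 13:29
Total elapsed: 332 minutes
End time: 13:29

13:29


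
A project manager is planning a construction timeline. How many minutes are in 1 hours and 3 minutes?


Hours: 1
Minutes: 3
Convert hours to minutes: 1 x 60 = 60
Add remaining minutes: 60 + 3 = 63

63


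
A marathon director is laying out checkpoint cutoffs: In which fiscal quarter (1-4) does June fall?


Month: June (month 6)
Q1: January-March (months 1-3)
Q2: April-June (months 4-6)
Q3: July-September (months 7-9)
Q4: October-December (months 10-12)
Month 6 falls in Q2

2


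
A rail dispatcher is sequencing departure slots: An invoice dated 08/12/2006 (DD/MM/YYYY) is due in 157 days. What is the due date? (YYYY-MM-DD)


Start: 2006-12-08
Adding 157 days
Days remaining in December: 23
After December: 134 days still to add
January 2007: 31 days, 103 remaining
February 2007: 28 days, 75 remaining
March 2007: 31 days, 44 remaining
April 2007: 30 days, 14 remaining
Result: 2007-05-14

2007-05-14


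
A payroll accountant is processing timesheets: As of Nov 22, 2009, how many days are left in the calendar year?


Start: November 22, 2009
End: December 31, 2009
Days left in November: 8
December: 31
Sum of remaining months: 31
Total: 8 + 31 = 39

39


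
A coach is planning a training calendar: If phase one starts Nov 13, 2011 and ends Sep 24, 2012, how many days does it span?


Start date: 2011-11-13
End date: 2012-09-24
Nov 2011: +18 days
Dec 2011: +31 days
Jan 2012: +31 days
... (8 more months)
Total: 316 days

316


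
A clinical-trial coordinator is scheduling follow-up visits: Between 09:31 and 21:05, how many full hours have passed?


Start: 09:31
End: 21:05
Hour difference: 21 - 9 = 12 hours
Minute difference: 5 - 31 = -26 minutes
Total minutes: 694
Complete hours: 694 / 60 = 11 (remainder 34)

11


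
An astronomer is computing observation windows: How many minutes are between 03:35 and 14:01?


Start time: 03:35 = 215 minutes from midnight
End time: 14:01 = 841 minutes from midnight
Difference: 841 - 215 = 626 minutes
That is 10 hours and 26 minutes

626


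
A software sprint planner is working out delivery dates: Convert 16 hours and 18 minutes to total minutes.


Hours: 16
Extra minutes: 18
Minutes per hour: 60
Hours to minutes: 16 x 60 = 960
Total: 960 + 18 = 978

978


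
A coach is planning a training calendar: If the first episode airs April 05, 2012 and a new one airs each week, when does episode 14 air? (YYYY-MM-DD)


First occurrence: 2012-04-05 (occurrence 1)
Each occurrence is 7 days after the previous.
Occurrence 14 is 13 weeks after the first.
13 weeks = 91 days
2012-04-05 + 91 days = 2012-07-05

2012-07-05


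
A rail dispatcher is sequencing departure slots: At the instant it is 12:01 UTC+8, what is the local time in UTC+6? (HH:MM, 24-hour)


Local time: 12:01 at UTC+8 (offset 8h)
Target zone: UTC+6 (offset 6h)
Difference: 6 - (8) = -2 hours
Calculation: 12 + (-2) = 10
Result: 10:01

10:01


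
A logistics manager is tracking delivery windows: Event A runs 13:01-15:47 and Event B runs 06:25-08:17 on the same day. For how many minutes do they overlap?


Interval A: [781, 947] minutes from midnight
Interval B: [385, 497] minutes from midnight
Overlap start = max(781, 385) = 781
Overlap end = min(947, 497) = 497
End <= start, so the intervals do not overlap: 0 minutes

0


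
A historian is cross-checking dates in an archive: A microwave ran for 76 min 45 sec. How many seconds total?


Minutes: 76
Extra seconds: 45
Seconds per minute: 60
Minutes to seconds: 76 x 60 = 4560
Total: 4560 + 45 = 4605

4605


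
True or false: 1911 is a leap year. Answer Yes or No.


Year: 1911
Divisible by 4? 1911 / 4 = 477.75 -> No
Not divisible by 4, so NOT a leap year

No


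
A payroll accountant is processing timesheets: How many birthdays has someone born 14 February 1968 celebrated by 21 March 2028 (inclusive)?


Birth: 1968-02-14
Reference: 2028-03-21
Year difference: 2028 - 1968 = 60
Has birthday (02-14) occurred by 03-21? Yes
Age in full years: 60

60


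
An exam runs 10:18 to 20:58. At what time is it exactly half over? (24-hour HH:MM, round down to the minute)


Start time: 10:18 = 618 minutes from midnight
End time: 20:58 = 1258 minutes from midnight
Sum: 618 + 1258 = 1876
Midpoint: 1876 / 2 = 938 minutes
Convert: 938 / 60 = 15 hours, 38 minutes
Result: 15:38

15:38


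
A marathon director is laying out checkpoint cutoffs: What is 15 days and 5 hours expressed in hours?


Days: 15
Extra hours: 5
Hours per day: 24
Days to hours: 15 x 24 = 360
Total: 360 + 5 = 365

365


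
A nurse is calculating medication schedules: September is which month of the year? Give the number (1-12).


Calendar month order:
8. August
9. September <--
10. October
September is month number 9

9


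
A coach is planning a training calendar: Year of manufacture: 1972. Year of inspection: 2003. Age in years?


Birth year: 1972
Current year: 2003
Age = current year - birth year
Age = 2003 - 1972 = 31

31


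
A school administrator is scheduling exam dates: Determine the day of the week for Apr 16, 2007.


Date: 2007-04-16
January 1, 2007 is a Monday
Day of year: 106
Offset from Jan 1: 105 days
105 mod 7 = 0
Result: Monday

Monday


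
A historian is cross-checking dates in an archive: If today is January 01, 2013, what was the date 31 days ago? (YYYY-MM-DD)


Start: 2013-01-01
Subtracting 31 days
Days already passed in January: 1
After going back through January: 30 more days to subtract
December 2012 has 31 days, need 30
Result: 2012-12-01

2012-12-01


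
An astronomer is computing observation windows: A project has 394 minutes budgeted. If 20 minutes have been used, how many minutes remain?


Total budget: 394 minutes
Time used: 20 minutes
Remaining: 394 - 20 = 374 minutes
Percent used: 5.1%
Percent remaining: 94.9%

374


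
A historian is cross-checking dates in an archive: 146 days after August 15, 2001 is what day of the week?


Start: 2001-08-15 (Wednesday)
Step 1 - find target date: add 146 days
  2001-08-15 + 146 days = 2002-01-08
Step 2 - day of week:
  146 mod 7 = 6
  Wednesday + 6 days -> Tuesday
Result: Tuesday (2002-01-08)

Tuesday


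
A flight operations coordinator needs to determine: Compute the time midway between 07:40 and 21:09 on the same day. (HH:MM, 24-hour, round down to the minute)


Start time: 07:40 = 460 minutes from midnight
End time: 21:09 = 1269 minutes from midnight
Sum: 460 + 1269 = 1729
Midpoint: 1729 / 2 = 864 minutes
Convert: 864 / 60 = 14 hours, 24 minutes
Result: 14:24

14:24


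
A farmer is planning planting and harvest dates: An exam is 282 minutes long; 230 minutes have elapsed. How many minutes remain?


Total budget: 282 minutes
Time used: 230 minutes
Remaining: 282 - 230 = 52 minutes
Percent used: 81.6%
Percent remaining: 18.4%

52


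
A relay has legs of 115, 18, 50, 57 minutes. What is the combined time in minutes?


Durations: 115, 18, 50, 57
Running sum: 115
+ 18 = 133
+ 50 = 183
+ 57 = 240
Total duration: 240 minutes
That is 4 hours and 0 minutes

240


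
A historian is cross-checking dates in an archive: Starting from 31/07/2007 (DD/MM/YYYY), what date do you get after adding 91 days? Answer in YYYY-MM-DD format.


Start: 2007-07-31
Adding 91 days
Days remaining in July: 0
After July: 91 days still to add
August 2007: 31 days, 60 remaining
September 2007: 30 days, 30 remaining
October 2007 has 31 days, need 30
Result: 2007-10-30

2007-10-30


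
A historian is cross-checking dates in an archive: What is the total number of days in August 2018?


Month: August
Year: 2018
August is a 31-day month
Total: 31 days

31


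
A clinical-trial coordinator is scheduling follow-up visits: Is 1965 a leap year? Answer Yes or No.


Year: 1965
Divisible by 4? 1965 / 4 = 491.25 -> No
Not divisible by 4, so NOT a leap year

No


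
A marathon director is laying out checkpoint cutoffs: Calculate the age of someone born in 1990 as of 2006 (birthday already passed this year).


Birth year: 1990
Current year: 2006
Age = current year - birth year
Age = 2006 - 1990 = 16

16


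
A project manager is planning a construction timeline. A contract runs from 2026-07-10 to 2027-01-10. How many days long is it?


Start date: 2026-07-10
End date: 2027-01-10
Jul 2026: +22 days
Aug 2026: +31 days
Sep 2026: +30 days
... (4 more months)
Total: 184 days

184


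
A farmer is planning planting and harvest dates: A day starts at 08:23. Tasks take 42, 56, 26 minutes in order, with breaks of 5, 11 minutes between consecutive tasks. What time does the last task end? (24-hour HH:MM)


Start: 08:23 = 503 min from midnight
  after task 1 (42 min): 09:05
  after break (5 min): 09:10
  after task 2 (56 min): 10:06
  after break (11 min): 10:17
  after task 3 (26 min): 10:43
Total elapsed: 140 minutes
End time: 10:43

10:43


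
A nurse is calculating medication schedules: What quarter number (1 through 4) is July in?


Month: July (month 7)
Q1: January-March (months 1-3)
Q2: April-June (months 4-6)
Q3: July-September (months 7-9)
Q4: October-December (months 10-12)
Month 7 falls in Q3

3


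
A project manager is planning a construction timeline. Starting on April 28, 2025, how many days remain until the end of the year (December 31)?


Start: April 28, 2025
End: December 31, 2025
Days left in April: 2
May: 31
June: 30
July: 31
August: 31
... plus remaining months
Sum of remaining months: 245
Total: 2 + 245 = 247

247


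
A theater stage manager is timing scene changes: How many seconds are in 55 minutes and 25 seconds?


Minutes: 55
Extra seconds: 25
Seconds per minute: 60
Minutes to seconds: 55 x 60 = 3300
Total: 3300 + 25 = 3325

3325


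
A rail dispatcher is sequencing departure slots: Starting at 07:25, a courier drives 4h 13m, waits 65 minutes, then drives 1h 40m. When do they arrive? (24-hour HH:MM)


Depart: 07:25
Leg 1: +253 min -> 11:38
Layover: +65 min -> 12:43
Leg 2: +100 min -> 14:23
Total travel: 418 minutes = 6h 58m
Arrival: 14:23

14:23


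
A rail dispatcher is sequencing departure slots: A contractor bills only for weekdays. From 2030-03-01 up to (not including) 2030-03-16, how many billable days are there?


Start: 2030-03-01 (Friday)
End (exclusive): 2030-03-16 (Saturday)
Total calendar days: 15
Full weeks: 15 // 7 = 2 -> 10 weekdays
Remaining 1 days starting on Friday:
  Fri(w) -> 1 weekdays
Total business days: 10 + 1 = 11

11


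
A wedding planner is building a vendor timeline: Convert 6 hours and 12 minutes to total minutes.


Hours: 6
Minutes: 12
Convert hours to minutes: 6 x 60 = 360
Add remaining minutes: 360 + 12 = 372

372


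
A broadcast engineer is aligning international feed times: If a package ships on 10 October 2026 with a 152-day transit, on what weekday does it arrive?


Start: 2026-10-10 (Saturday)
Step 1 - find target date: add 152 days
  2026-10-10 + 152 days = 2027-03-11
Step 2 - day of week:
  152 mod 7 = 5
  Saturday + 5 days -> Thursday
Result: Thursday (2027-03-11)

Thursday


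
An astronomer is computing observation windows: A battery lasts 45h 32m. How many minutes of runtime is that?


Hours: 45
Extra minutes: 32
Minutes per hour: 60
Hours to minutes: 45 x 60 = 2700
Total: 2700 + 32 = 2732

2732


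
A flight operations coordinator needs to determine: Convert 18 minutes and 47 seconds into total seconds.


Minutes: 18
Seconds: 47
Convert minutes to seconds: 18 x 60 = 1080
Add remaining seconds: 1080 + 47 = 1127

1127
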